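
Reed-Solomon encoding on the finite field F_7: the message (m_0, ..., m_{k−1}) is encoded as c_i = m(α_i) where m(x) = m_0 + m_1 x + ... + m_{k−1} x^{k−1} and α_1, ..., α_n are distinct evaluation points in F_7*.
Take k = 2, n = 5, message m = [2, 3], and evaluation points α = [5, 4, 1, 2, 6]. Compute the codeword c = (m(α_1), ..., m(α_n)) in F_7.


c = [3, 0, 5, 1, 6]

Message polynomial: m(x) = 2 + 3·x (mod 7).
For each evaluation point α_i, compute m(α_i) mod 7:
  α_1 = 5: Horner steps 3 → 3, so m(5) = 3.
  α_2 = 4: Horner steps 3 → 0, so m(4) = 0.
  α_3 = 1: Horner steps 3 → 5, so m(1) = 5.
  α_4 = 2: Horner steps 3 → 1, so m(2) = 1.
  α_5 = 6: Horner steps 3 → 6, so m(6) = 6.
Codeword c = [3, 0, 5, 1, 6] ∈ F_7^5.


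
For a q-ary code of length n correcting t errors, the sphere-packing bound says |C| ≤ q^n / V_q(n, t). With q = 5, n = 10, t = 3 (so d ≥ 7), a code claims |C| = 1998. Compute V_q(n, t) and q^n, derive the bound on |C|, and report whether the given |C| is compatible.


V_q(n, t) = 8441, q^n = 9765625, Hamming bound = 1156, |C| = 1998 > bound (violated).

Step 1: Compute V_q(n, t) = Σ_{j=0}^3 C(n, j) (q−1)^j.
  j = 0: C(10,0)·(4)^0 = 1·1 = 1.
  j = 1: C(10,1)·(4)^1 = 10·4 = 40.
  j = 2: C(10,2)·(4)^2 = 45·16 = 720.
  j = 3: C(10,3)·(4)^3 = 120·64 = 7680.
  V_q(n, t) = 1 + 40 + 720 + 7680 = 8441.
Step 2: q^n = 5^10 = 9765625.
Step 3: Hamming bound ⌊q^n / V_q(n,t)⌋ = ⌊9765625/8441⌋ = 1156.
Step 4: Compare |C| = 1998 to 1156: violated.
The claimed |C| lies above the Hamming bound, so no 5-ary code of length 10 with d ≥ 7 can have 1998 codewords.


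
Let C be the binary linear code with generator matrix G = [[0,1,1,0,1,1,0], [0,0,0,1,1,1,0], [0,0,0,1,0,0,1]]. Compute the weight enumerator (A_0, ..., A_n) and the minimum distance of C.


Weight distribution: A_0 = 1, A_2 = 1, A_3 = 4, A_4 = 1, A_6 = 1. Minimum distance d = 2.

Enumerate all 2^3 = 8 messages m ∈ F_2^3.
For each, compute codeword c = mG in F_2^7, then tally its weight.
  m = 000 → c = 0000000, weight = 0.
  m = 100 → c = 0110110, weight = 4.
  m = 010 → c = 0001110, weight = 3.
  m = 110 → c = 0111000, weight = 3.
  m = 001 → c = 0001001, weight = 2.
  m = 101 → c = 0111111, weight = 6.
  m = 011 → c = 0000111, weight = 3.
  m = 111 → c = 0110001, weight = 3.
Tally weights:
  weight 0: 1 codewords.
  weight 2: 1 codewords.
  weight 3: 4 codewords.
  weight 4: 1 codewords.
  weight 6: 1 codewords.
Minimum distance d = smallest w > 0 with A_w > 0 = 2.
Sanity: Σ A_w = 8 = 2^3 = 8 ✓.


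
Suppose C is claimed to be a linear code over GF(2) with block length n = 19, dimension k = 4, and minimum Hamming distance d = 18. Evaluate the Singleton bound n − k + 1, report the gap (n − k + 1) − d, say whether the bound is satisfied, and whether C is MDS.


Singleton RHS = n − k + 1 = 16, slack = -2, bound violated (no such code; not MDS).

Singleton bound: d ≤ n − k + 1.
Here n = 19, k = 4, so n − k + 1 = 16.
Given d = 18, check d ≤ 16: NO.
Slack = (n − k + 1) − d = -2.
The slack is negative: d = 18 exceeds n − k + 1 = 16 by 2, so the Singleton bound is violated and no linear [19, 4, 18]_2 code can exist. In particular it is not MDS (MDS requires d = n − k + 1 exactly).
Description: the claimed parameters are [19, 4, 18]_2; such a code would be impossible (violates the Singleton bound).


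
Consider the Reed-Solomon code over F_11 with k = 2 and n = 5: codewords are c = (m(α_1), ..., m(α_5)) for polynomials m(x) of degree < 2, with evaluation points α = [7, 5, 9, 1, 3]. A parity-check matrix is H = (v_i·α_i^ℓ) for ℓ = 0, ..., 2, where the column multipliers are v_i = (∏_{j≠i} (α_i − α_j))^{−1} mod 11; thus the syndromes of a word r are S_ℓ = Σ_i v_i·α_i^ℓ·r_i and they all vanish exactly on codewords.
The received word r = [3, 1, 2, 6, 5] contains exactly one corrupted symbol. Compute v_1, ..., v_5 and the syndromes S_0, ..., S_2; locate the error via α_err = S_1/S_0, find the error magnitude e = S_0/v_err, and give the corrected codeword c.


S = (7, 2, 10), error at position 2, error magnitude e = 8, c = [3, 4, 2, 6, 5].

Step 1: column multipliers v_i = (∏_{j≠i}(α_i − α_j))^{−1} mod 11.
  i = 1 (α = 7): (7−5)(7−9)(7−1)(7−3) = 2·(−2)·6·4 = −96 ≡ 3, so v_1 = 3^{−1} = 4 (mod 11).
  i = 2 (α = 5): (5−7)(5−9)(5−1)(5−3) = (−2)·(−4)·4·2 = 64 ≡ 9, so v_2 = 9^{−1} = 5 (mod 11).
  i = 3 (α = 9): (9−7)(9−5)(9−1)(9−3) = 2·4·8·6 = 384 ≡ 10, so v_3 = 10^{−1} = 10 (mod 11).
  i = 4 (α = 1): (1−7)(1−5)(1−9)(1−3) = (−6)·(−4)·(−8)·(−2) = 384 ≡ 10, so v_4 = 10^{−1} = 10 (mod 11).
  i = 5 (α = 3): (3−7)(3−5)(3−9)(3−1) = (−4)·(−2)·(−6)·2 = −96 ≡ 3, so v_5 = 3^{−1} = 4 (mod 11).
  v = [4, 5, 10, 10, 4].
Step 2: syndromes of r = [3, 1, 2, 6, 5] (all sums mod 11).
  S_0 = Σ v_i r_i = 4·3 + 5·1 + 10·2 + 10·6 + 4·5 = 117 ≡ 7.
  S_1 = Σ v_i α_i r_i = 4·7·3 + 5·5·1 + 10·9·2 + 10·1·6 + 4·3·5 = 409 ≡ 2.
  α_i^2 mod 11 = [5, 3, 4, 1, 9].
  S_2 = Σ v_i α_i^2 r_i = 4·5·3 + 5·3·1 + 10·4·2 + 10·1·6 + 4·9·5 = 395 ≡ 10.
  S = (7, 2, 10) ≠ 0, so r is not a codeword (an error is present).
Step 3: locate the error. For a single error e at position i, S_ℓ = v_i·e·α_i^ℓ, so α_err = S_1/S_0.
  S_0^{−1} = 7^{−1} = 8 (mod 11), so α_err = 2·8 = 16 ≡ 5 = α_2. Error position i = 2.
  Consistency check: S_2/S_1 = 10·6 = 60 ≡ 5 = α_err ✓ (single-error assumption holds).
Step 4: error magnitude e = S_0/v_2 = S_0·∏_{j≠2}(α_2 − α_j) = 7·9 = 63 ≡ 8 (mod 11).
Step 5: correct position 2: c_2 = r_2 − e = 1 − 8 ≡ 4 (mod 11). Hence c = [3, 4, 2, 6, 5].
  Check: interpolating c through the α_i gives m(x) = 1 + 5·x (degree < 2) with m(α_i) = c_i for every i, so c is indeed a codeword.


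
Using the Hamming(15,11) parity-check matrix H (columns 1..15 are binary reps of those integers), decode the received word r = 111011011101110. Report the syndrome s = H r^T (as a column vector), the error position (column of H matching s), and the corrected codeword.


s = (0, 1, 1, 1)^T, error position = 7, corrected codeword c = 111011111101110

Compute s = H r^T mod 2 one row at a time:
  s_1 = 1 + 1 + 1 + 0 + 1 + 1 + 1 + 0 = 6 ≡ 0 (mod 2).
  s_2 = 0 + 1 + 1 + 0 + 1 + 1 + 1 + 0 = 5 ≡ 1 (mod 2).
  s_3 = 1 + 1 + 1 + 0 + 1 + 0 + 1 + 0 = 5 ≡ 1 (mod 2).
  s_4 = 1 + 1 + 1 + 0 + 1 + 0 + 1 + 0 = 5 ≡ 1 (mod 2).
s = (0, 1, 1, 1)^T — this equals column 7 of H (binary 0111), so error is at position 7.
Correct: flip bit 7 of r = 111011011101110 to get c = 111011111101110.


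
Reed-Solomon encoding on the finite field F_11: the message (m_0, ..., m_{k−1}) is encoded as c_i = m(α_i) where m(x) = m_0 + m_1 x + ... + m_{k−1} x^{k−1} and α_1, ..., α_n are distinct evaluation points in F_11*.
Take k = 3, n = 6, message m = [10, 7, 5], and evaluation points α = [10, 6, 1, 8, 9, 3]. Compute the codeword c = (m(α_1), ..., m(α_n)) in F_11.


c = [8, 1, 0, 1, 5, 10]

Message polynomial: m(x) = 10 + 7·x + 5·x^2 (mod 11).
For each evaluation point α_i, compute m(α_i) mod 11:
  α_1 = 10: Horner steps 5 → 2 → 8, so m(10) = 8.
  α_2 = 6: Horner steps 5 → 4 → 1, so m(6) = 1.
  α_3 = 1: Horner steps 5 → 1 → 0, so m(1) = 0.
  α_4 = 8: Horner steps 5 → 3 → 1, so m(8) = 1.
  α_5 = 9: Horner steps 5 → 8 → 5, so m(9) = 5.
  α_6 = 3: Horner steps 5 → 0 → 10, so m(3) = 10.
Codeword c = [8, 1, 0, 1, 5, 10] ∈ F_11^6.


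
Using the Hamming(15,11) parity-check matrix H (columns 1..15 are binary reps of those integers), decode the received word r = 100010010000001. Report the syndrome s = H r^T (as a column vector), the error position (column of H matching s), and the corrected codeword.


s = (0, 0, 1, 1)^T, error position = 3, corrected codeword c = 101010010000001

Compute s = H r^T mod 2 one row at a time:
  s_1 = 1 + 0 + 0 + 0 + 0 + 0 + 0 + 1 = 2 ≡ 0 (mod 2).
  s_2 = 0 + 1 + 0 + 0 + 0 + 0 + 0 + 1 = 2 ≡ 0 (mod 2).
  s_3 = 0 + 0 + 0 + 0 + 0 + 0 + 0 + 1 = 1 ≡ 1 (mod 2).
  s_4 = 1 + 0 + 1 + 0 + 0 + 0 + 0 + 1 = 3 ≡ 1 (mod 2).
s = (0, 0, 1, 1)^T — this equals column 3 of H (binary 0011), so error is at position 3.
Correct: flip bit 3 of r = 100010010000001 to get c = 101010010000001.


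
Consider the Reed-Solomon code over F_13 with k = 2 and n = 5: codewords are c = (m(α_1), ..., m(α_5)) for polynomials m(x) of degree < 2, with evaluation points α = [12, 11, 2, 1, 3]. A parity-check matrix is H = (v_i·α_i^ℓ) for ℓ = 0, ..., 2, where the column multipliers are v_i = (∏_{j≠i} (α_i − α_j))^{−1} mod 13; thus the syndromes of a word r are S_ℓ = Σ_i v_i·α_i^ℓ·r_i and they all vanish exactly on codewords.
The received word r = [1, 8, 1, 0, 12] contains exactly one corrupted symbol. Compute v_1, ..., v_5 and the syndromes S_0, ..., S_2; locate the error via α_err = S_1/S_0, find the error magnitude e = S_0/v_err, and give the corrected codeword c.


S = (8, 3, 6), error at position 3, error magnitude e = 8, c = [1, 8, 6, 0, 12].

Step 1: column multipliers v_i = (∏_{j≠i}(α_i − α_j))^{−1} mod 13.
  i = 1 (α = 12): (12−11)(12−2)(12−1)(12−3) = 1·10·11·9 = 990 ≡ 2, so v_1 = 2^{−1} = 7 (mod 13).
  i = 2 (α = 11): (11−12)(11−2)(11−1)(11−3) = (−1)·9·10·8 = −720 ≡ 8, so v_2 = 8^{−1} = 5 (mod 13).
  i = 3 (α = 2): (2−12)(2−11)(2−1)(2−3) = (−10)·(−9)·1·(−1) = −90 ≡ 1, so v_3 = 1^{−1} = 1 (mod 13).
  i = 4 (α = 1): (1−12)(1−11)(1−2)(1−3) = (−11)·(−10)·(−1)·(−2) = 220 ≡ 12, so v_4 = 12^{−1} = 12 (mod 13).
  i = 5 (α = 3): (3−12)(3−11)(3−2)(3−1) = (−9)·(−8)·1·2 = 144 ≡ 1, so v_5 = 1^{−1} = 1 (mod 13).
  v = [7, 5, 1, 12, 1].
Step 2: syndromes of r = [1, 8, 1, 0, 12] (all sums mod 13).
  S_0 = Σ v_i r_i = 7·1 + 5·8 + 1·1 + 12·0 + 1·12 = 60 ≡ 8.
  S_1 = Σ v_i α_i r_i = 7·12·1 + 5·11·8 + 1·2·1 + 12·1·0 + 1·3·12 = 562 ≡ 3.
  α_i^2 mod 13 = [1, 4, 4, 1, 9].
  S_2 = Σ v_i α_i^2 r_i = 7·1·1 + 5·4·8 + 1·4·1 + 12·1·0 + 1·9·12 = 279 ≡ 6.
  S = (8, 3, 6) ≠ 0, so r is not a codeword (an error is present).
Step 3: locate the error. For a single error e at position i, S_ℓ = v_i·e·α_i^ℓ, so α_err = S_1/S_0.
  S_0^{−1} = 8^{−1} = 5 (mod 13), so α_err = 3·5 = 15 ≡ 2 = α_3. Error position i = 3.
  Consistency check: S_2/S_1 = 6·9 = 54 ≡ 2 = α_err ✓ (single-error assumption holds).
Step 4: error magnitude e = S_0/v_3 = S_0·∏_{j≠3}(α_3 − α_j) = 8·1 = 8 ≡ 8 (mod 13).
Step 5: correct position 3: c_3 = r_3 − e = 1 − 8 ≡ 6 (mod 13). Hence c = [1, 8, 6, 0, 12].
  Check: interpolating c through the α_i gives m(x) = 7 + 6·x (degree < 2) with m(α_i) = c_i for every i, so c is indeed a codeword.


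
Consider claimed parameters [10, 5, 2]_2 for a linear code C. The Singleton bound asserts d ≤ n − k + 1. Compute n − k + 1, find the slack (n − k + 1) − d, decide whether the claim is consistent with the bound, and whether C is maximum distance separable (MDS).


Singleton RHS = n − k + 1 = 6, slack = 4, bound satisfied, not MDS.

Singleton bound: d ≤ n − k + 1.
Here n = 10, k = 5, so n − k + 1 = 6.
Given d = 2, check d ≤ 6: YES.
Slack = (n − k + 1) − d = 4.
The code is NOT MDS (slack = 4 > 0).
Description: the claimed parameters are [10, 5, 2]_2; such a code would be non-MDS.


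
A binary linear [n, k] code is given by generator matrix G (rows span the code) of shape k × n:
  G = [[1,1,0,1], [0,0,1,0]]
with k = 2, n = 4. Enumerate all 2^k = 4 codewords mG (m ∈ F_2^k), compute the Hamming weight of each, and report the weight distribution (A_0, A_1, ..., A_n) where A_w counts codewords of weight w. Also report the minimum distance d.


Weight distribution: A_0 = 1, A_1 = 1, A_3 = 1, A_4 = 1. Minimum distance d = 1.

Enumerate all 2^2 = 4 messages m ∈ F_2^2.
For each, compute codeword c = mG in F_2^4, then tally its weight.
  m = 00 → c = 0000, weight = 0.
  m = 10 → c = 1101, weight = 3.
  m = 01 → c = 0010, weight = 1.
  m = 11 → c = 1111, weight = 4.
Tally weights:
  weight 0: 1 codewords.
  weight 1: 1 codewords.
  weight 3: 1 codewords.
  weight 4: 1 codewords.
Minimum distance d = smallest w > 0 with A_w > 0 = 1.
Sanity: Σ A_w = 4 = 2^2 = 4 ✓.


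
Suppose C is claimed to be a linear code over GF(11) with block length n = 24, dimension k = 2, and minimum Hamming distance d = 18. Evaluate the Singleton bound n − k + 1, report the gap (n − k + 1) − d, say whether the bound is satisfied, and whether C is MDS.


Singleton RHS = n − k + 1 = 23, slack = 5, bound satisfied, not MDS.

Singleton bound: d ≤ n − k + 1.
Here n = 24, k = 2, so n − k + 1 = 23.
Given d = 18, check d ≤ 23: YES.
Slack = (n − k + 1) − d = 5.
The code is NOT MDS (slack = 5 > 0).
Description: the claimed parameters are [24, 2, 18]_11; such a code would be non-MDS.


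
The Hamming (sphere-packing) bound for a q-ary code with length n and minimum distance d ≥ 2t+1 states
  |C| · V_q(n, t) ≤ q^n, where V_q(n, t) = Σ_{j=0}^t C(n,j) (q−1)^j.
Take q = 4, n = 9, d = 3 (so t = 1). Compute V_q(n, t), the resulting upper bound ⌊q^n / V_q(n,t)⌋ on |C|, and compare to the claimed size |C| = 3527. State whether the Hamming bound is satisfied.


V_q(n, t) = 28, q^n = 262144, Hamming bound = 9362, |C| = 3527 ≤ bound (satisfied).

Step 1: Compute V_q(n, t) = Σ_{j=0}^1 C(n, j) (q−1)^j.
  j = 0: C(9,0)·(3)^0 = 1·1 = 1.
  j = 1: C(9,1)·(3)^1 = 9·3 = 27.
  V_q(n, t) = 1 + 27 = 28.
Step 2: q^n = 4^9 = 262144.
Step 3: Hamming bound ⌊q^n / V_q(n,t)⌋ = ⌊262144/28⌋ = 9362.
Step 4: Compare |C| = 3527 to 9362: satisfied.
The claimed |C| lies below the Hamming bound.


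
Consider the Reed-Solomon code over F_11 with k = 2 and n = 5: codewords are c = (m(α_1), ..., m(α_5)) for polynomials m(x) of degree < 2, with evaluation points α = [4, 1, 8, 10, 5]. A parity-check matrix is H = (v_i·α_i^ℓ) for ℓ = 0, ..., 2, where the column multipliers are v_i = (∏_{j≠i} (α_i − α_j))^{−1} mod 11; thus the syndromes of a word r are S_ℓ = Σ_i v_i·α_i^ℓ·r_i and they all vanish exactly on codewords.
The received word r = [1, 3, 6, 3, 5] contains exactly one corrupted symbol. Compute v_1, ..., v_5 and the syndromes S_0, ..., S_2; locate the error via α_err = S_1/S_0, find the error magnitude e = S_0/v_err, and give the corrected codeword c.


S = (10, 10, 10), error at position 2, error magnitude e = 3, c = [1, 0, 6, 3, 5].

Step 1: column multipliers v_i = (∏_{j≠i}(α_i − α_j))^{−1} mod 11.
  i = 1 (α = 4): (4−1)(4−8)(4−10)(4−5) = 3·(−4)·(−6)·(−1) = −72 ≡ 5, so v_1 = 5^{−1} = 9 (mod 11).
  i = 2 (α = 1): (1−4)(1−8)(1−10)(1−5) = (−3)·(−7)·(−9)·(−4) = 756 ≡ 8, so v_2 = 8^{−1} = 7 (mod 11).
  i = 3 (α = 8): (8−4)(8−1)(8−10)(8−5) = 4·7·(−2)·3 = −168 ≡ 8, so v_3 = 8^{−1} = 7 (mod 11).
  i = 4 (α = 10): (10−4)(10−1)(10−8)(10−5) = 6·9·2·5 = 540 ≡ 1, so v_4 = 1^{−1} = 1 (mod 11).
  i = 5 (α = 5): (5−4)(5−1)(5−8)(5−10) = 1·4·(−3)·(−5) = 60 ≡ 5, so v_5 = 5^{−1} = 9 (mod 11).
  v = [9, 7, 7, 1, 9].
Step 2: syndromes of r = [1, 3, 6, 3, 5] (all sums mod 11).
  S_0 = Σ v_i r_i = 9·1 + 7·3 + 7·6 + 1·3 + 9·5 = 120 ≡ 10.
  S_1 = Σ v_i α_i r_i = 9·4·1 + 7·1·3 + 7·8·6 + 1·10·3 + 9·5·5 = 648 ≡ 10.
  α_i^2 mod 11 = [5, 1, 9, 1, 3].
  S_2 = Σ v_i α_i^2 r_i = 9·5·1 + 7·1·3 + 7·9·6 + 1·1·3 + 9·3·5 = 582 ≡ 10.
  S = (10, 10, 10) ≠ 0, so r is not a codeword (an error is present).
Step 3: locate the error. For a single error e at position i, S_ℓ = v_i·e·α_i^ℓ, so α_err = S_1/S_0.
  S_0^{−1} = 10^{−1} = 10 (mod 11), so α_err = 10·10 = 100 ≡ 1 = α_2. Error position i = 2.
  Consistency check: S_2/S_1 = 10·10 = 100 ≡ 1 = α_err ✓ (single-error assumption holds).
Step 4: error magnitude e = S_0/v_2 = S_0·∏_{j≠2}(α_2 − α_j) = 10·8 = 80 ≡ 3 (mod 11).
Step 5: correct position 2: c_2 = r_2 − e = 3 − 3 ≡ 0 (mod 11). Hence c = [1, 0, 6, 3, 5].
  Check: interpolating c through the α_i gives m(x) = 7 + 4·x (degree < 2) with m(α_i) = c_i for every i, so c is indeed a codeword.


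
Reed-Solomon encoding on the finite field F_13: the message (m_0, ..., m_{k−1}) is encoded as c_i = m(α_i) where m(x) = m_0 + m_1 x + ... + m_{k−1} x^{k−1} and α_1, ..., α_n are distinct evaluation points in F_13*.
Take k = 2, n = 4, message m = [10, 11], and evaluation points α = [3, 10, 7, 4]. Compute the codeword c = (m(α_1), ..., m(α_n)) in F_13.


c = [4, 3, 9, 2]

Message polynomial: m(x) = 10 + 11·x (mod 13).
For each evaluation point α_i, compute m(α_i) mod 13:
  α_1 = 3: Horner steps 11 → 4, so m(3) = 4.
  α_2 = 10: Horner steps 11 → 3, so m(10) = 3.
  α_3 = 7: Horner steps 11 → 9, so m(7) = 9.
  α_4 = 4: Horner steps 11 → 2, so m(4) = 2.
Codeword c = [4, 3, 9, 2] ∈ F_13^4.


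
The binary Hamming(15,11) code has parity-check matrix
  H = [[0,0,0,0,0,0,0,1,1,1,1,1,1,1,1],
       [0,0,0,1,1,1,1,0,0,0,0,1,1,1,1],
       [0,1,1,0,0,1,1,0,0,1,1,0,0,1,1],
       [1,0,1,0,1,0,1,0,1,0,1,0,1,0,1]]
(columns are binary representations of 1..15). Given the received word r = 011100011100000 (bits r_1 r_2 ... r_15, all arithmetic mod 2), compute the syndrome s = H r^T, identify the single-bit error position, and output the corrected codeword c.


s = (1, 1, 1, 0)^T, error position = 14, corrected codeword c = 011100011100010

Compute s = H r^T mod 2 one row at a time:
  s_1 = 1 + 1 + 1 + 0 + 0 + 0 + 0 + 0 = 3 ≡ 1 (mod 2).
  s_2 = 1 + 0 + 0 + 0 + 0 + 0 + 0 + 0 = 1 ≡ 1 (mod 2).
  s_3 = 1 + 1 + 0 + 0 + 1 + 0 + 0 + 0 = 3 ≡ 1 (mod 2).
  s_4 = 0 + 1 + 0 + 0 + 1 + 0 + 0 + 0 = 2 ≡ 0 (mod 2).
s = (1, 1, 1, 0)^T — this equals column 14 of H (binary 1110), so error is at position 14.
Correct: flip bit 14 of r = 011100011100000 to get c = 011100011100010.


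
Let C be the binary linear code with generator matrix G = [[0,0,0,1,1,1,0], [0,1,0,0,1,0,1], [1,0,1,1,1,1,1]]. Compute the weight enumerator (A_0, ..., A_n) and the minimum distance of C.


Weight distribution: A_0 = 1, A_3 = 3, A_4 = 2, A_5 = 1, A_6 = 1. Minimum distance d = 3.

Enumerate all 2^3 = 8 messages m ∈ F_2^3.
For each, compute codeword c = mG in F_2^7, then tally its weight.
  m = 000 → c = 0000000, weight = 0.
  m = 100 → c = 0001110, weight = 3.
  m = 010 → c = 0100101, weight = 3.
  m = 110 → c = 0101011, weight = 4.
  m = 001 → c = 1011111, weight = 6.
  m = 101 → c = 1010001, weight = 3.
  m = 011 → c = 1111010, weight = 5.
  m = 111 → c = 1110100, weight = 4.
Tally weights:
  weight 0: 1 codewords.
  weight 3: 3 codewords.
  weight 4: 2 codewords.
  weight 5: 1 codewords.
  weight 6: 1 codewords.
Minimum distance d = smallest w > 0 with A_w > 0 = 3.
Sanity: Σ A_w = 8 = 2^3 = 8 ✓.


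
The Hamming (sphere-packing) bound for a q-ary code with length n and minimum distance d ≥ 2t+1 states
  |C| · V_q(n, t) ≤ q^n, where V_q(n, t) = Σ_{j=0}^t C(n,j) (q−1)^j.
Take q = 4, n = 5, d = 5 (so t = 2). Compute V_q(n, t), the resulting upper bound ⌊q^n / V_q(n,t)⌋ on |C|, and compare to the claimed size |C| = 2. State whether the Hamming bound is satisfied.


V_q(n, t) = 106, q^n = 1024, Hamming bound = 9, |C| = 2 ≤ bound (satisfied).

Step 1: Compute V_q(n, t) = Σ_{j=0}^2 C(n, j) (q−1)^j.
  j = 0: C(5,0)·(3)^0 = 1·1 = 1.
  j = 1: C(5,1)·(3)^1 = 5·3 = 15.
  j = 2: C(5,2)·(3)^2 = 10·9 = 90.
  V_q(n, t) = 1 + 15 + 90 = 106.
Step 2: q^n = 4^5 = 1024.
Step 3: Hamming bound ⌊q^n / V_q(n,t)⌋ = ⌊1024/106⌋ = 9.
Step 4: Compare |C| = 2 to 9: satisfied.
The claimed |C| lies below the Hamming bound.


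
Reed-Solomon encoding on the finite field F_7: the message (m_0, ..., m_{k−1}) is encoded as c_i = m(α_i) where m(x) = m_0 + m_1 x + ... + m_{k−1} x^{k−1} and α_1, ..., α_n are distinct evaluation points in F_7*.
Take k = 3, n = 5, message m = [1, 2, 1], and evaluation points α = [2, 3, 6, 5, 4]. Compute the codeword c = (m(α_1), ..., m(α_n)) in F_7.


c = [2, 2, 0, 1, 4]

Message polynomial: m(x) = 1 + 2·x + 1·x^2 (mod 7).
For each evaluation point α_i, compute m(α_i) mod 7:
  α_1 = 2: Horner steps 1 → 4 → 2, so m(2) = 2.
  α_2 = 3: Horner steps 1 → 5 → 2, so m(3) = 2.
  α_3 = 6: Horner steps 1 → 1 → 0, so m(6) = 0.
  α_4 = 5: Horner steps 1 → 0 → 1, so m(5) = 1.
  α_5 = 4: Horner steps 1 → 6 → 4, so m(4) = 4.
Codeword c = [2, 2, 0, 1, 4] ∈ F_7^5.


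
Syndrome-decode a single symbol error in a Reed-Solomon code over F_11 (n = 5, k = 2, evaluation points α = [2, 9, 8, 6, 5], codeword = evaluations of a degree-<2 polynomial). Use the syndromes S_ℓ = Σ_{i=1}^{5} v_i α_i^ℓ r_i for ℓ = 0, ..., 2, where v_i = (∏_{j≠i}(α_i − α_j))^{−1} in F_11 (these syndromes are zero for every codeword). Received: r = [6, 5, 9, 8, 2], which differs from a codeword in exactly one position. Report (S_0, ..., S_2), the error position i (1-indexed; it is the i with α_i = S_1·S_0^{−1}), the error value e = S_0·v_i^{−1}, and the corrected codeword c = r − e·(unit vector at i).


S = (8, 6, 10), error at position 2, error magnitude e = 1, c = [6, 4, 9, 8, 2].

Step 1: column multipliers v_i = (∏_{j≠i}(α_i − α_j))^{−1} mod 11.
  i = 1 (α = 2): (2−9)(2−8)(2−6)(2−5) = (−7)·(−6)·(−4)·(−3) = 504 ≡ 9, so v_1 = 9^{−1} = 5 (mod 11).
  i = 2 (α = 9): (9−2)(9−8)(9−6)(9−5) = 7·1·3·4 = 84 ≡ 7, so v_2 = 7^{−1} = 8 (mod 11).
  i = 3 (α = 8): (8−2)(8−9)(8−6)(8−5) = 6·(−1)·2·3 = −36 ≡ 8, so v_3 = 8^{−1} = 7 (mod 11).
  i = 4 (α = 6): (6−2)(6−9)(6−8)(6−5) = 4·(−3)·(−2)·1 = 24 ≡ 2, so v_4 = 2^{−1} = 6 (mod 11).
  i = 5 (α = 5): (5−2)(5−9)(5−8)(5−6) = 3·(−4)·(−3)·(−1) = −36 ≡ 8, so v_5 = 8^{−1} = 7 (mod 11).
  v = [5, 8, 7, 6, 7].
Step 2: syndromes of r = [6, 5, 9, 8, 2] (all sums mod 11).
  S_0 = Σ v_i r_i = 5·6 + 8·5 + 7·9 + 6·8 + 7·2 = 195 ≡ 8.
  S_1 = Σ v_i α_i r_i = 5·2·6 + 8·9·5 + 7·8·9 + 6·6·8 + 7·5·2 = 1282 ≡ 6.
  α_i^2 mod 11 = [4, 4, 9, 3, 3].
  S_2 = Σ v_i α_i^2 r_i = 5·4·6 + 8·4·5 + 7·9·9 + 6·3·8 + 7·3·2 = 1033 ≡ 10.
  S = (8, 6, 10) ≠ 0, so r is not a codeword (an error is present).
Step 3: locate the error. For a single error e at position i, S_ℓ = v_i·e·α_i^ℓ, so α_err = S_1/S_0.
  S_0^{−1} = 8^{−1} = 7 (mod 11), so α_err = 6·7 = 42 ≡ 9 = α_2. Error position i = 2.
  Consistency check: S_2/S_1 = 10·2 = 20 ≡ 9 = α_err ✓ (single-error assumption holds).
Step 4: error magnitude e = S_0/v_2 = S_0·∏_{j≠2}(α_2 − α_j) = 8·7 = 56 ≡ 1 (mod 11).
Step 5: correct position 2: c_2 = r_2 − e = 5 − 1 ≡ 4 (mod 11). Hence c = [6, 4, 9, 8, 2].
  Check: interpolating c through the α_i gives m(x) = 5 + 6·x (degree < 2) with m(α_i) = c_i for every i, so c is indeed a codeword.


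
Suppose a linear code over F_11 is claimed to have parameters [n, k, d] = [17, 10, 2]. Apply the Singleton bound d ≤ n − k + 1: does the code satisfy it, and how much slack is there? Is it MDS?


Singleton RHS = n − k + 1 = 8, slack = 6, bound satisfied, not MDS.

Singleton bound: d ≤ n − k + 1.
Here n = 17, k = 10, so n − k + 1 = 8.
Given d = 2, check d ≤ 8: YES.
Slack = (n − k + 1) − d = 6.
The code is NOT MDS (slack = 6 > 0).
Description: the claimed parameters are [17, 10, 2]_11; such a code would be non-MDS.


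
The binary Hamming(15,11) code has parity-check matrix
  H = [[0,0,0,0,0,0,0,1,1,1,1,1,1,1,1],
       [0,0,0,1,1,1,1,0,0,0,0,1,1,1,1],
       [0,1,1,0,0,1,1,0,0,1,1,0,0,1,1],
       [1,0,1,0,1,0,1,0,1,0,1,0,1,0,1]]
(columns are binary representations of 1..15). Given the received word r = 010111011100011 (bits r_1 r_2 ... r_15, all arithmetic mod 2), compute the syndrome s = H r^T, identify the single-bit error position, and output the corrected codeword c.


s = (1, 1, 1, 1)^T, error position = 15, corrected codeword c = 010111011100010

Compute s = H r^T mod 2 one row at a time:
  s_1 = 1 + 1 + 1 + 0 + 0 + 0 + 1 + 1 = 5 ≡ 1 (mod 2).
  s_2 = 1 + 1 + 1 + 0 + 0 + 0 + 1 + 1 = 5 ≡ 1 (mod 2).
  s_3 = 1 + 0 + 1 + 0 + 1 + 0 + 1 + 1 = 5 ≡ 1 (mod 2).
  s_4 = 0 + 0 + 1 + 0 + 1 + 0 + 0 + 1 = 3 ≡ 1 (mod 2).
s = (1, 1, 1, 1)^T — this equals column 15 of H (binary 1111), so error is at position 15.
Correct: flip bit 15 of r = 010111011100011 to get c = 010111011100010.


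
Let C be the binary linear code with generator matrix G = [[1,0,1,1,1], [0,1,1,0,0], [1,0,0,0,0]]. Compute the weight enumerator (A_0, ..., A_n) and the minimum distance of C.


Weight distribution: A_0 = 1, A_1 = 1, A_2 = 1, A_3 = 3, A_4 = 2. Minimum distance d = 1.

Enumerate all 2^3 = 8 messages m ∈ F_2^3.
For each, compute codeword c = mG in F_2^5, then tally its weight.
  m = 000 → c = 00000, weight = 0.
  m = 100 → c = 10111, weight = 4.
  m = 010 → c = 01100, weight = 2.
  m = 110 → c = 11011, weight = 4.
  m = 001 → c = 10000, weight = 1.
  m = 101 → c = 00111, weight = 3.
  m = 011 → c = 11100, weight = 3.
  m = 111 → c = 01011, weight = 3.
Tally weights:
  weight 0: 1 codewords.
  weight 1: 1 codewords.
  weight 2: 1 codewords.
  weight 3: 3 codewords.
  weight 4: 2 codewords.
Minimum distance d = smallest w > 0 with A_w > 0 = 1.
Sanity: Σ A_w = 8 = 2^3 = 8 ✓.


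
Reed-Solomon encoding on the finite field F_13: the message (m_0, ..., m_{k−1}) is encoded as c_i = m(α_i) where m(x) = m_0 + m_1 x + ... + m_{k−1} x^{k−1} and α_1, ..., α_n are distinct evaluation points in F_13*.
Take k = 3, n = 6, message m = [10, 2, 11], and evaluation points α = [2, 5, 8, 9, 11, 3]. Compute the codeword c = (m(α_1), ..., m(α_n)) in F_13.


c = [6, 9, 2, 9, 11, 11]

Message polynomial: m(x) = 10 + 2·x + 11·x^2 (mod 13).
For each evaluation point α_i, compute m(α_i) mod 13:
  α_1 = 2: Horner steps 11 → 11 → 6, so m(2) = 6.
  α_2 = 5: Horner steps 11 → 5 → 9, so m(5) = 9.
  α_3 = 8: Horner steps 11 → 12 → 2, so m(8) = 2.
  α_4 = 9: Horner steps 11 → 10 → 9, so m(9) = 9.
  α_5 = 11: Horner steps 11 → 6 → 11, so m(11) = 11.
  α_6 = 3: Horner steps 11 → 9 → 11, so m(3) = 11.
Codeword c = [6, 9, 2, 9, 11, 11] ∈ F_13^6.


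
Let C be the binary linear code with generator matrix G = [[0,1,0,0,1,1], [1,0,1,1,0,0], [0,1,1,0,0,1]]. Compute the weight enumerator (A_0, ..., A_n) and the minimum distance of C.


Weight distribution: A_0 = 1, A_2 = 1, A_3 = 4, A_4 = 1, A_6 = 1. Minimum distance d = 2.

Enumerate all 2^3 = 8 messages m ∈ F_2^3.
For each, compute codeword c = mG in F_2^6, then tally its weight.
  m = 000 → c = 000000, weight = 0.
  m = 100 → c = 010011, weight = 3.
  m = 010 → c = 101100, weight = 3.
  m = 110 → c = 111111, weight = 6.
  m = 001 → c = 011001, weight = 3.
  m = 101 → c = 001010, weight = 2.
  m = 011 → c = 110101, weight = 4.
  m = 111 → c = 100110, weight = 3.
Tally weights:
  weight 0: 1 codewords.
  weight 2: 1 codewords.
  weight 3: 4 codewords.
  weight 4: 1 codewords.
  weight 6: 1 codewords.
Minimum distance d = smallest w > 0 with A_w > 0 = 2.
Sanity: Σ A_w = 8 = 2^3 = 8 ✓.


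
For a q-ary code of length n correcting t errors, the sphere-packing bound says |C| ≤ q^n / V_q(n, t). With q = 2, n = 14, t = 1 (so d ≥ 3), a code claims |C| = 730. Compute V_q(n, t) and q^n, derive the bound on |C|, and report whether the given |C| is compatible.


V_q(n, t) = 15, q^n = 16384, Hamming bound = 1092, |C| = 730 ≤ bound (satisfied).

Step 1: Compute V_q(n, t) = Σ_{j=0}^1 C(n, j) (q−1)^j.
  j = 0: C(14,0)·(1)^0 = 1·1 = 1.
  j = 1: C(14,1)·(1)^1 = 14·1 = 14.
  V_q(n, t) = 1 + 14 = 15.
Step 2: q^n = 2^14 = 16384.
Step 3: Hamming bound ⌊q^n / V_q(n,t)⌋ = ⌊16384/15⌋ = 1092.
Step 4: Compare |C| = 730 to 1092: satisfied.
The claimed |C| lies below the Hamming bound.


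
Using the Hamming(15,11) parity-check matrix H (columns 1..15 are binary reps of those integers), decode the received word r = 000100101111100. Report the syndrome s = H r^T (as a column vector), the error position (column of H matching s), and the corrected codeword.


s = (1, 0, 1, 0)^T, error position = 10, corrected codeword c = 000100101011100

Compute s = H r^T mod 2 one row at a time:
  s_1 = 0 + 1 + 1 + 1 + 1 + 1 + 0 + 0 = 5 ≡ 1 (mod 2).
  s_2 = 1 + 0 + 0 + 1 + 1 + 1 + 0 + 0 = 4 ≡ 0 (mod 2).
  s_3 = 0 + 0 + 0 + 1 + 1 + 1 + 0 + 0 = 3 ≡ 1 (mod 2).
  s_4 = 0 + 0 + 0 + 1 + 1 + 1 + 1 + 0 = 4 ≡ 0 (mod 2).
s = (1, 0, 1, 0)^T — this equals column 10 of H (binary 1010), so error is at position 10.
Correct: flip bit 10 of r = 000100101111100 to get c = 000100101011100.


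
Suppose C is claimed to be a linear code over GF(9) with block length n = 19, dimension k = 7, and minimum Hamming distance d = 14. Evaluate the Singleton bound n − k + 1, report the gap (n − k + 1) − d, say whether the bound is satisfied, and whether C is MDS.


Singleton RHS = n − k + 1 = 13, slack = -1, bound violated (no such code; not MDS).

Singleton bound: d ≤ n − k + 1.
Here n = 19, k = 7, so n − k + 1 = 13.
Given d = 14, check d ≤ 13: NO.
Slack = (n − k + 1) − d = -1.
The slack is negative: d = 14 exceeds n − k + 1 = 13 by 1, so the Singleton bound is violated and no linear [19, 7, 14]_9 code can exist. In particular it is not MDS (MDS requires d = n − k + 1 exactly).
Description: the claimed parameters are [19, 7, 14]_9; such a code would be impossible (violates the Singleton bound).


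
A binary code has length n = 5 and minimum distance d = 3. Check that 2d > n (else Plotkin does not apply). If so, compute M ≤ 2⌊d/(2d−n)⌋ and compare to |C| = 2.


Plotkin bound M ≤ 6; given |C| = 2 ≤ bound (satisfied).

Check applicability: 2d = 6, n = 5.
2d − n = 1 > 0, so Plotkin applies.
Compute d/(2d−n) = 3/1 ≈ 3.0000.
⌊d/(2d−n)⌋ = 3.
Plotkin bound: M ≤ 2·3 = 6.
Given |C| = 2, check: satisfied.
This |C| is below the Plotkin bound.


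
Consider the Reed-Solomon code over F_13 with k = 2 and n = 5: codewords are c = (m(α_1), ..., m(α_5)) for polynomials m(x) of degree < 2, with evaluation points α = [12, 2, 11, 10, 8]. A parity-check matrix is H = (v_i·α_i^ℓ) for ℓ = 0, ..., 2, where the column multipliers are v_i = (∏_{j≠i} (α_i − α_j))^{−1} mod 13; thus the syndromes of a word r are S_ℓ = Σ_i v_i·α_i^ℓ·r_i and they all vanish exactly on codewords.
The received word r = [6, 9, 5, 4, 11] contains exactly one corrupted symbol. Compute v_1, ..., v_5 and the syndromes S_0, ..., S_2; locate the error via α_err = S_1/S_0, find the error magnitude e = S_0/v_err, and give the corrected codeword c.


S = (4, 6, 9), error at position 5, error magnitude e = 9, c = [6, 9, 5, 4, 2].

Step 1: column multipliers v_i = (∏_{j≠i}(α_i − α_j))^{−1} mod 13.
  i = 1 (α = 12): (12−2)(12−11)(12−10)(12−8) = 10·1·2·4 = 80 ≡ 2, so v_1 = 2^{−1} = 7 (mod 13).
  i = 2 (α = 2): (2−12)(2−11)(2−10)(2−8) = (−10)·(−9)·(−8)·(−6) = 4320 ≡ 4, so v_2 = 4^{−1} = 10 (mod 13).
  i = 3 (α = 11): (11−12)(11−2)(11−10)(11−8) = (−1)·9·1·3 = −27 ≡ 12, so v_3 = 12^{−1} = 12 (mod 13).
  i = 4 (α = 10): (10−12)(10−2)(10−11)(10−8) = (−2)·8·(−1)·2 = 32 ≡ 6, so v_4 = 6^{−1} = 11 (mod 13).
  i = 5 (α = 8): (8−12)(8−2)(8−11)(8−10) = (−4)·6·(−3)·(−2) = −144 ≡ 12, so v_5 = 12^{−1} = 12 (mod 13).
  v = [7, 10, 12, 11, 12].
Step 2: syndromes of r = [6, 9, 5, 4, 11] (all sums mod 13).
  S_0 = Σ v_i r_i = 7·6 + 10·9 + 12·5 + 11·4 + 12·11 = 368 ≡ 4.
  S_1 = Σ v_i α_i r_i = 7·12·6 + 10·2·9 + 12·11·5 + 11·10·4 + 12·8·11 = 2840 ≡ 6.
  α_i^2 mod 13 = [1, 4, 4, 9, 12].
  S_2 = Σ v_i α_i^2 r_i = 7·1·6 + 10·4·9 + 12·4·5 + 11·9·4 + 12·12·11 = 2622 ≡ 9.
  S = (4, 6, 9) ≠ 0, so r is not a codeword (an error is present).
Step 3: locate the error. For a single error e at position i, S_ℓ = v_i·e·α_i^ℓ, so α_err = S_1/S_0.
  S_0^{−1} = 4^{−1} = 10 (mod 13), so α_err = 6·10 = 60 ≡ 8 = α_5. Error position i = 5.
  Consistency check: S_2/S_1 = 9·11 = 99 ≡ 8 = α_err ✓ (single-error assumption holds).
Step 4: error magnitude e = S_0/v_5 = S_0·∏_{j≠5}(α_5 − α_j) = 4·12 = 48 ≡ 9 (mod 13).
Step 5: correct position 5: c_5 = r_5 − e = 11 − 9 ≡ 2 (mod 13). Hence c = [6, 9, 5, 4, 2].
  Check: interpolating c through the α_i gives m(x) = 7 + 1·x (degree < 2) with m(α_i) = c_i for every i, so c is indeed a codeword.


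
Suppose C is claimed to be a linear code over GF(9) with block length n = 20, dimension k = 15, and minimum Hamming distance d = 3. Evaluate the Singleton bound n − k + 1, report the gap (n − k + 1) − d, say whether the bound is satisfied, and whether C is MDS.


Singleton RHS = n − k + 1 = 6, slack = 3, bound satisfied, not MDS.

Singleton bound: d ≤ n − k + 1.
Here n = 20, k = 15, so n − k + 1 = 6.
Given d = 3, check d ≤ 6: YES.
Slack = (n − k + 1) − d = 3.
The code is NOT MDS (slack = 3 > 0).
Description: the claimed parameters are [20, 15, 3]_9; such a code would be non-MDS.


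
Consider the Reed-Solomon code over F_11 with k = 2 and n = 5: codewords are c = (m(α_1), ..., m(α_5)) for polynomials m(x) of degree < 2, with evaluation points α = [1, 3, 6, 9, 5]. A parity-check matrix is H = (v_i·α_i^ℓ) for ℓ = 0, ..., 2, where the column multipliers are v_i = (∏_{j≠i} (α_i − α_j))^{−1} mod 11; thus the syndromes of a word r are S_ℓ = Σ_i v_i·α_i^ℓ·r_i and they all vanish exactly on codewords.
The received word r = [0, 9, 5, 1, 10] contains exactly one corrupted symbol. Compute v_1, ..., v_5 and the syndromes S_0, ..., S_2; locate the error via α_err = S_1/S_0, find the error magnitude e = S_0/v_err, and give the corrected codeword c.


S = (3, 3, 3), error at position 1, error magnitude e = 3, c = [8, 9, 5, 1, 10].

Step 1: column multipliers v_i = (∏_{j≠i}(α_i − α_j))^{−1} mod 11.
  i = 1 (α = 1): (1−3)(1−6)(1−9)(1−5) = (−2)·(−5)·(−8)·(−4) = 320 ≡ 1, so v_1 = 1^{−1} = 1 (mod 11).
  i = 2 (α = 3): (3−1)(3−6)(3−9)(3−5) = 2·(−3)·(−6)·(−2) = −72 ≡ 5, so v_2 = 5^{−1} = 9 (mod 11).
  i = 3 (α = 6): (6−1)(6−3)(6−9)(6−5) = 5·3·(−3)·1 = −45 ≡ 10, so v_3 = 10^{−1} = 10 (mod 11).
  i = 4 (α = 9): (9−1)(9−3)(9−6)(9−5) = 8·6·3·4 = 576 ≡ 4, so v_4 = 4^{−1} = 3 (mod 11).
  i = 5 (α = 5): (5−1)(5−3)(5−6)(5−9) = 4·2·(−1)·(−4) = 32 ≡ 10, so v_5 = 10^{−1} = 10 (mod 11).
  v = [1, 9, 10, 3, 10].
Step 2: syndromes of r = [0, 9, 5, 1, 10] (all sums mod 11).
  S_0 = Σ v_i r_i = 1·0 + 9·9 + 10·5 + 3·1 + 10·10 = 234 ≡ 3.
  S_1 = Σ v_i α_i r_i = 1·1·0 + 9·3·9 + 10·6·5 + 3·9·1 + 10·5·10 = 1070 ≡ 3.
  α_i^2 mod 11 = [1, 9, 3, 4, 3].
  S_2 = Σ v_i α_i^2 r_i = 1·1·0 + 9·9·9 + 10·3·5 + 3·4·1 + 10·3·10 = 1191 ≡ 3.
  S = (3, 3, 3) ≠ 0, so r is not a codeword (an error is present).
Step 3: locate the error. For a single error e at position i, S_ℓ = v_i·e·α_i^ℓ, so α_err = S_1/S_0.
  S_0^{−1} = 3^{−1} = 4 (mod 11), so α_err = 3·4 = 12 ≡ 1 = α_1. Error position i = 1.
  Consistency check: S_2/S_1 = 3·4 = 12 ≡ 1 = α_err ✓ (single-error assumption holds).
Step 4: error magnitude e = S_0/v_1 = S_0·∏_{j≠1}(α_1 − α_j) = 3·1 = 3 ≡ 3 (mod 11).
Step 5: correct position 1: c_1 = r_1 − e = 0 − 3 ≡ 8 (mod 11). Hence c = [8, 9, 5, 1, 10].
  Check: interpolating c through the α_i gives m(x) = 2 + 6·x (degree < 2) with m(α_i) = c_i for every i, so c is indeed a codeword.


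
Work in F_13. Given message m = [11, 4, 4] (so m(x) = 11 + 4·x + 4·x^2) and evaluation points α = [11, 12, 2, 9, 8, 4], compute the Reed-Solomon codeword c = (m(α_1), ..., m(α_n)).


c = [6, 11, 9, 7, 0, 0]

Message polynomial: m(x) = 11 + 4·x + 4·x^2 (mod 13).
For each evaluation point α_i, compute m(α_i) mod 13:
  α_1 = 11: Horner steps 4 → 9 → 6, so m(11) = 6.
  α_2 = 12: Horner steps 4 → 0 → 11, so m(12) = 11.
  α_3 = 2: Horner steps 4 → 12 → 9, so m(2) = 9.
  α_4 = 9: Horner steps 4 → 1 → 7, so m(9) = 7.
  α_5 = 8: Horner steps 4 → 10 → 0, so m(8) = 0.
  α_6 = 4: Horner steps 4 → 7 → 0, so m(4) = 0.
Codeword c = [6, 11, 9, 7, 0, 0] ∈ F_13^6.


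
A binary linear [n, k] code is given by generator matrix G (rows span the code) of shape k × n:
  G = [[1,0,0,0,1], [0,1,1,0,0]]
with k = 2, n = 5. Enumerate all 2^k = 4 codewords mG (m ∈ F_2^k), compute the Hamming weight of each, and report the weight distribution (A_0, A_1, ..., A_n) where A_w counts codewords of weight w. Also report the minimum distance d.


Weight distribution: A_0 = 1, A_2 = 2, A_4 = 1. Minimum distance d = 2.

Enumerate all 2^2 = 4 messages m ∈ F_2^2.
For each, compute codeword c = mG in F_2^5, then tally its weight.
  m = 00 → c = 00000, weight = 0.
  m = 10 → c = 10001, weight = 2.
  m = 01 → c = 01100, weight = 2.
  m = 11 → c = 11101, weight = 4.
Tally weights:
  weight 0: 1 codewords.
  weight 2: 2 codewords.
  weight 4: 1 codewords.
Minimum distance d = smallest w > 0 with A_w > 0 = 2.
Sanity: Σ A_w = 4 = 2^2 = 4 ✓.


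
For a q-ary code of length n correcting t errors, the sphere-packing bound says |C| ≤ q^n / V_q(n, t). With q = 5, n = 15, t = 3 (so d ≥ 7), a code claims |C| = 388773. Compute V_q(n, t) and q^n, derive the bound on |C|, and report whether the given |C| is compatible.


V_q(n, t) = 30861, q^n = 30517578125, Hamming bound = 988871, |C| = 388773 ≤ bound (satisfied).

Step 1: Compute V_q(n, t) = Σ_{j=0}^3 C(n, j) (q−1)^j.
  j = 0: C(15,0)·(4)^0 = 1·1 = 1.
  j = 1: C(15,1)·(4)^1 = 15·4 = 60.
  j = 2: C(15,2)·(4)^2 = 105·16 = 1680.
  j = 3: C(15,3)·(4)^3 = 455·64 = 29120.
  V_q(n, t) = 1 + 60 + 1680 + 29120 = 30861.
Step 2: q^n = 5^15 = 30517578125.
Step 3: Hamming bound ⌊q^n / V_q(n,t)⌋ = ⌊30517578125/30861⌋ = 988871.
Step 4: Compare |C| = 388773 to 988871: satisfied.
The claimed |C| lies below the Hamming bound.


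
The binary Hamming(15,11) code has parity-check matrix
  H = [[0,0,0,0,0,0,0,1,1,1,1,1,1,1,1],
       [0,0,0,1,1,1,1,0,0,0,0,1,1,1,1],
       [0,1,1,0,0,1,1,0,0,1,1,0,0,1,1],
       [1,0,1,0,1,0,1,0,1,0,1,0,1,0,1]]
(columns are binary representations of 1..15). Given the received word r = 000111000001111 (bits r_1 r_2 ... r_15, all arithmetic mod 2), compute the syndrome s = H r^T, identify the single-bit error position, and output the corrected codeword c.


s = (0, 1, 1, 1)^T, error position = 7, corrected codeword c = 000111100001111

Compute s = H r^T mod 2 one row at a time:
  s_1 = 0 + 0 + 0 + 0 + 1 + 1 + 1 + 1 = 4 ≡ 0 (mod 2).
  s_2 = 1 + 1 + 1 + 0 + 1 + 1 + 1 + 1 = 7 ≡ 1 (mod 2).
  s_3 = 0 + 0 + 1 + 0 + 0 + 0 + 1 + 1 = 3 ≡ 1 (mod 2).
  s_4 = 0 + 0 + 1 + 0 + 0 + 0 + 1 + 1 = 3 ≡ 1 (mod 2).
s = (0, 1, 1, 1)^T — this equals column 7 of H (binary 0111), so error is at position 7.
Correct: flip bit 7 of r = 000111000001111 to get c = 000111100001111.


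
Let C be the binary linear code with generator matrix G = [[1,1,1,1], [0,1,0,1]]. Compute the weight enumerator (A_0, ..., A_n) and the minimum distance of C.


Weight distribution: A_0 = 1, A_2 = 2, A_4 = 1. Minimum distance d = 2.

Enumerate all 2^2 = 4 messages m ∈ F_2^2.
For each, compute codeword c = mG in F_2^4, then tally its weight.
  m = 00 → c = 0000, weight = 0.
  m = 10 → c = 1111, weight = 4.
  m = 01 → c = 0101, weight = 2.
  m = 11 → c = 1010, weight = 2.
Tally weights:
  weight 0: 1 codewords.
  weight 2: 2 codewords.
  weight 4: 1 codewords.
Minimum distance d = smallest w > 0 with A_w > 0 = 2.
Sanity: Σ A_w = 4 = 2^2 = 4 ✓.


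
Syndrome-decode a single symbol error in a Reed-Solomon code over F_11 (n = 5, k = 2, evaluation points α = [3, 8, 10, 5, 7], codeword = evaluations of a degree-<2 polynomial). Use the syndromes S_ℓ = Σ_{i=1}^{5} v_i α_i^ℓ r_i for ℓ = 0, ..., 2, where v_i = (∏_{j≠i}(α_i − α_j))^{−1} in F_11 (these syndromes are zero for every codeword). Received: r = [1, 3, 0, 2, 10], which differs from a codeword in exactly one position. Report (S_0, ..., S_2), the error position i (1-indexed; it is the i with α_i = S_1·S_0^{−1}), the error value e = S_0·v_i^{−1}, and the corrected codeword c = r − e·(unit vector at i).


S = (8, 2, 6), error at position 1, error magnitude e = 7, c = [5, 3, 0, 2, 10].

Step 1: column multipliers v_i = (∏_{j≠i}(α_i − α_j))^{−1} mod 11.
  i = 1 (α = 3): (3−8)(3−10)(3−5)(3−7) = (−5)·(−7)·(−2)·(−4) = 280 ≡ 5, so v_1 = 5^{−1} = 9 (mod 11).
  i = 2 (α = 8): (8−3)(8−10)(8−5)(8−7) = 5·(−2)·3·1 = −30 ≡ 3, so v_2 = 3^{−1} = 4 (mod 11).
  i = 3 (α = 10): (10−3)(10−8)(10−5)(10−7) = 7·2·5·3 = 210 ≡ 1, so v_3 = 1^{−1} = 1 (mod 11).
  i = 4 (α = 5): (5−3)(5−8)(5−10)(5−7) = 2·(−3)·(−5)·(−2) = −60 ≡ 6, so v_4 = 6^{−1} = 2 (mod 11).
  i = 5 (α = 7): (7−3)(7−8)(7−10)(7−5) = 4·(−1)·(−3)·2 = 24 ≡ 2, so v_5 = 2^{−1} = 6 (mod 11).
  v = [9, 4, 1, 2, 6].
Step 2: syndromes of r = [1, 3, 0, 2, 10] (all sums mod 11).
  S_0 = Σ v_i r_i = 9·1 + 4·3 + 1·0 + 2·2 + 6·10 = 85 ≡ 8.
  S_1 = Σ v_i α_i r_i = 9·3·1 + 4·8·3 + 1·10·0 + 2·5·2 + 6·7·10 = 563 ≡ 2.
  α_i^2 mod 11 = [9, 9, 1, 3, 5].
  S_2 = Σ v_i α_i^2 r_i = 9·9·1 + 4·9·3 + 1·1·0 + 2·3·2 + 6·5·10 = 501 ≡ 6.
  S = (8, 2, 6) ≠ 0, so r is not a codeword (an error is present).
Step 3: locate the error. For a single error e at position i, S_ℓ = v_i·e·α_i^ℓ, so α_err = S_1/S_0.
  S_0^{−1} = 8^{−1} = 7 (mod 11), so α_err = 2·7 = 14 ≡ 3 = α_1. Error position i = 1.
  Consistency check: S_2/S_1 = 6·6 = 36 ≡ 3 = α_err ✓ (single-error assumption holds).
Step 4: error magnitude e = S_0/v_1 = S_0·∏_{j≠1}(α_1 − α_j) = 8·5 = 40 ≡ 7 (mod 11).
Step 5: correct position 1: c_1 = r_1 − e = 1 − 7 ≡ 5 (mod 11). Hence c = [5, 3, 0, 2, 10].
  Check: interpolating c through the α_i gives m(x) = 4 + 4·x (degree < 2) with m(α_i) = c_i for every i, so c is indeed a codeword.
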